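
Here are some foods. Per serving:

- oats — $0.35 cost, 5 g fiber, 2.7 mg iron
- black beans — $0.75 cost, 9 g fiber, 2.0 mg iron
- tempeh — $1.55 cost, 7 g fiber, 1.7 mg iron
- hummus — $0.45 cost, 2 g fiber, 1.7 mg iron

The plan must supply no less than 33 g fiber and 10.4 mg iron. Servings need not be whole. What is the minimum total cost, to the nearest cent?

$2.31

Minimising a linear cost over {fiber ≥ 33, iron ≥ 10.4, servings ≥ 0} — the optimum is at a vertex, using one or two foods.
oats only: max(33/5, 10.4/2.7) = 6.6 servings → $2.31.
black beans only: max(33/9, 10.4/2.0) = 5.2 servings → $3.90.
tempeh only: max(33/7, 10.4/1.7) = 6.118 servings → $9.48.
hummus only: max(33/2, 10.4/1.7) = 16.5 servings → $7.42.
oats + black beans with both tight: 1.93 servings and 2.594 servings → $2.62.
oats + tempeh with both tight: 1.606 servings and 3.567 servings → $6.09.
oats + hummus with both targets exact would need a negative amount; discard.
black beans + tempeh: intersection lies outside the first quadrant.
black beans + hummus with both tight: 3.124 servings and 2.442 servings → $3.44.
tempeh + hummus with both tight: 4.153 servings and 1.965 servings → $7.32.
The minimum over all feasible corners is $2.31.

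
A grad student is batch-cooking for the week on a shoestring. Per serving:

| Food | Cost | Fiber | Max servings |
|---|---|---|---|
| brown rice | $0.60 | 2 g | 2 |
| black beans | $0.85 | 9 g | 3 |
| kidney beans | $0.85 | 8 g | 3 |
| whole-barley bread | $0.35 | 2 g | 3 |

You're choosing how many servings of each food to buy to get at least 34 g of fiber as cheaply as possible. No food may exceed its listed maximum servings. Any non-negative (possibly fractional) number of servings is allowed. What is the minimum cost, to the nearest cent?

Cost per g of fiber: black beans $0.0944, kidney beans $0.1062, whole-barley bread $0.1750, brown rice $0.3000.
Take 3 servings of black beans: +27.0 g fiber for $2.55 (total $2.55, still need 7.0 g).
Take 0.875 servings of kidney beans: +7.0 g fiber for $0.74 (total $3.29, still need 0.0 g).
Filling from the cheapest source first is optimal under one linear minimum: $3.29.

$3.29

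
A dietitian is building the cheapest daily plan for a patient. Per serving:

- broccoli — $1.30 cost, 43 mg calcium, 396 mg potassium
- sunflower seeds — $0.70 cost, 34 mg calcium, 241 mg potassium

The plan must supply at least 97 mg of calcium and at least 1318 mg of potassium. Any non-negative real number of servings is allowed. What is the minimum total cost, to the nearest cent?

$3.83

Check every corner: each single food scaled to meet both minima, and each pair solved so both constraints bind.
broccoli only: max(97/43, 1318/396) = 3.328 servings → $4.33.
sunflower seeds only: max(97/34, 1318/241) = 5.469 servings → $3.83.
broccoli + sunflower seeds with both targets exact would need a negative amount; discard.
Cheapest feasible corner: $3.83.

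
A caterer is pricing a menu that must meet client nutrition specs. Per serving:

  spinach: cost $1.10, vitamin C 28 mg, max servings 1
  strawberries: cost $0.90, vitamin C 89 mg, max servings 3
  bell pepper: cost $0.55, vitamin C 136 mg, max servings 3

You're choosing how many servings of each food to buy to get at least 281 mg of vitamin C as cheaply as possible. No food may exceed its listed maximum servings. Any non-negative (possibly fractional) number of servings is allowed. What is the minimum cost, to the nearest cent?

Cost per mg of vitamin C: bell pepper $0.0040, strawberries $0.0101, spinach $0.0393.
Take 2.066 servings of bell pepper: +281.0 mg vitamin C for $1.14 (total $1.14, still need 0.0 mg).
Filling from the cheapest source first is optimal under one linear minimum: $1.14.

$1.14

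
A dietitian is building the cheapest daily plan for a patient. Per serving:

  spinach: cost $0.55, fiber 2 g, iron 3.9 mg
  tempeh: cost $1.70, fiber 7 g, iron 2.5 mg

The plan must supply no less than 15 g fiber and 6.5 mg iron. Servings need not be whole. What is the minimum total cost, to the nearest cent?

$3.67

spinach only: max(15/2, 6.5/3.9) = 7.5 servings → $4.12.
tempeh only: max(15/7, 6.5/2.5) = 2.6 servings → $4.42.
spinach + tempeh with both tight: 0.3587 servings and 2.04 servings → $3.67.
Cheapest feasible corner: $3.67.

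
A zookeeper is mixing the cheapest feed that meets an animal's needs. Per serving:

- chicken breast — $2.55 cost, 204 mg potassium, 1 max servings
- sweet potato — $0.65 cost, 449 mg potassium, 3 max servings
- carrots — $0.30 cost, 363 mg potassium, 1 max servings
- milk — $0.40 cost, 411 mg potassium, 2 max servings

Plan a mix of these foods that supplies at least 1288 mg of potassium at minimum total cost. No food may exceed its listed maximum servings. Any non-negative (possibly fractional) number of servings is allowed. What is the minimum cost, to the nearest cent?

$1.25

Cost per mg of potassium: carrots $0.0008, milk $0.0010, sweet potato $0.0014, chicken breast $0.0125.
Take 1 serving of carrots: +363.0 mg potassium for $0.30 (total $0.30, still need 925.0 mg).
Take 2 servings of milk: +822.0 mg potassium for $0.80 (total $1.10, still need 103.0 mg).
Take 0.2294 servings of sweet potato: +103.0 mg potassium for $0.15 (total $1.25, still need 0.0 mg).
Filling from the cheapest source first is optimal under one linear minimum: $1.25.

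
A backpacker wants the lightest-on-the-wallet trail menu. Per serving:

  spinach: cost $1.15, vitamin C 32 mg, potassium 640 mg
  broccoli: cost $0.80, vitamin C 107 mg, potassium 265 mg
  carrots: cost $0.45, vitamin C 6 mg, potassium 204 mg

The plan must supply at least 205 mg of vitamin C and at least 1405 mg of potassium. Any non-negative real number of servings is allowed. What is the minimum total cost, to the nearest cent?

With two linear requirements the optimum uses one or two foods; enumerate the corners.
spinach only: max(205/32, 1405/640) = 6.406 servings → $7.37.
broccoli only: max(205/107, 1405/265) = 5.302 servings → $4.24.
carrots only: max(205/6, 1405/204) = 34.17 servings → $15.38.
spinach + broccoli with both tight: 1.6 servings and 1.437 servings → $2.99.
spinach + carrots: intersection lies outside the first quadrant.
broccoli + carrots with both tight: 1.65 servings and 4.744 servings → $3.45.
Cheapest feasible corner: $2.99.

$2.99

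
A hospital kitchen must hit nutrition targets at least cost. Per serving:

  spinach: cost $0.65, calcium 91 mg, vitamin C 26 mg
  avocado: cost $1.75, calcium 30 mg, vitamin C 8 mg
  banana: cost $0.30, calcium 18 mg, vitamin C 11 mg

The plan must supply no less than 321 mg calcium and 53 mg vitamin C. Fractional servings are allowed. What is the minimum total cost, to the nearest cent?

Minimising a linear cost over {calcium ≥ 321, vitamin C ≥ 53, servings ≥ 0} — the optimum is at a vertex, using one or two foods.
spinach only: max(321/91, 53/26) = 3.527 servings → $2.29.
avocado only: max(321/30, 53/8) = 10.7 servings → $18.73.
banana only: max(321/18, 53/11) = 17.83 servings → $5.35.
spinach + avocado: intersection lies outside the first quadrant.
spinach + banana with both targets exact would need a negative amount; discard.
avocado + banana: intersection lies outside the first quadrant.
So the least-cost plan costs $2.29.

$2.29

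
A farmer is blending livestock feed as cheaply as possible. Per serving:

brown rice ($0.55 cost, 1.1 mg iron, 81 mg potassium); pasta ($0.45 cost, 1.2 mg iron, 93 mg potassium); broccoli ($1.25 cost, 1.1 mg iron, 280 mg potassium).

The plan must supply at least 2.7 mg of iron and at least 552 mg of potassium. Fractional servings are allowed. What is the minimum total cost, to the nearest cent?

An LP optimum is at a vertex; with two nutrient constraints at most two foods are used. Check each candidate.
brown rice only: max(2.7/1.1, 552/81) = 6.815 servings → $3.75.
pasta only: max(2.7/1.2, 552/93) = 5.935 servings → $2.67.
broccoli only: max(2.7/1.1, 552/280) = 2.455 servings → $3.07.
brown rice + pasta: the both-tight solution has a negative serving — not a feasible corner.
brown rice + broccoli with both tight: 0.6798 servings and 1.775 servings → $2.59.
pasta + broccoli with both tight: 0.6367 servings and 1.76 servings → $2.49.
So the least-cost plan costs $2.49.

$2.49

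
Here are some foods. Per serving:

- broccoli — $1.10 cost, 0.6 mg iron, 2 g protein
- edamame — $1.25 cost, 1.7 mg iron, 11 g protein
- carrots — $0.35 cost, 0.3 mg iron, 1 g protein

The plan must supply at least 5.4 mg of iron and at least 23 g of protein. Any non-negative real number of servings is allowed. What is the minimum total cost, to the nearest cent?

$3.97

broccoli only: max(5.4/0.6, 23/2) = 11.5 servings → $12.65.
edamame only: max(5.4/1.7, 23/11) = 3.176 servings → $3.97.
carrots only: max(5.4/0.3, 23/1) = 23 servings → $8.05.
broccoli + edamame with both tight: 6.344 servings and 0.9375 servings → $8.15.
broccoli + carrots (both tight): parallel constraints — no distinct corner.
edamame + carrots with both tight: 0.9375 servings and 12.69 servings → $5.61.
The minimum over all feasible corners is $3.97.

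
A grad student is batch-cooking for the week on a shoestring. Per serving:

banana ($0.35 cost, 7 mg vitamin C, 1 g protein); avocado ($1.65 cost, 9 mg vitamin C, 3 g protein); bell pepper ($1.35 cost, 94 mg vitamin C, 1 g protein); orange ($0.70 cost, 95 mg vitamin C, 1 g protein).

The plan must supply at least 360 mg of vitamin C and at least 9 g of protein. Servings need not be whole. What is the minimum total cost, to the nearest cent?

At the optimum either one food covers both requirements or two foods hit both targets exactly; no other combination can be cheaper.
banana only: max(360/7, 9/1) = 51.43 servings → $18.00.
avocado only: max(360/9, 9/3) = 40 servings → $66.00.
bell pepper only: max(360/94, 9/1) = 9 servings → $12.15.
orange only: max(360/95, 9/1) = 9 servings → $6.30.
banana + avocado: the both-tight solution has a negative serving — not a feasible corner.
banana + bell pepper with both tight: 5.586 servings and 3.414 servings → $6.56.
banana + orange with both tight: 5.625 servings and 3.375 servings → $4.33.
avocado + bell pepper with both tight: 1.78 servings and 3.659 servings → $7.88.
avocado + orange with both tight: 1.793 servings and 3.62 servings → $5.49.
bell pepper + orange with both targets exact would need a negative amount; discard.
The minimum over all feasible corners is $4.33.

$4.33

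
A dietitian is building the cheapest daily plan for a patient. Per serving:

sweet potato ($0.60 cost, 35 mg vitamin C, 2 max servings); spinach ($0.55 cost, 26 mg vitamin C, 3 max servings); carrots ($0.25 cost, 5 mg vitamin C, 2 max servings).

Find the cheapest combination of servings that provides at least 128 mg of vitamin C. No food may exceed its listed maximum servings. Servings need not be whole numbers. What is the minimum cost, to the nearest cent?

$2.43

Cost per mg of vitamin C: sweet potato $0.0171, spinach $0.0212, carrots $0.0500.
Take 2 servings of sweet potato: +70.0 mg vitamin C for $1.20 (total $1.20, still need 58.0 mg).
Take 2.231 servings of spinach: +58.0 mg vitamin C for $1.23 (total $2.43, still need 0.0 mg).
Filling from the cheapest source first is optimal under one linear minimum: $2.43.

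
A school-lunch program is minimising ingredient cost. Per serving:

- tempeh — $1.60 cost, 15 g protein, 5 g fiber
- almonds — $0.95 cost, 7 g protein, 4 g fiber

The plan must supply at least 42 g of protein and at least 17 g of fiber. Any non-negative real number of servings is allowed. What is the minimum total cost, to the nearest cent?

$4.85

tempeh only: max(42/15, 17/5) = 3.4 servings → $5.44.
almonds only: max(42/7, 17/4) = 6 servings → $5.70.
tempeh + almonds with both tight: 1.96 servings and 1.8 servings → $4.85.
The minimum over all feasible corners is $4.85.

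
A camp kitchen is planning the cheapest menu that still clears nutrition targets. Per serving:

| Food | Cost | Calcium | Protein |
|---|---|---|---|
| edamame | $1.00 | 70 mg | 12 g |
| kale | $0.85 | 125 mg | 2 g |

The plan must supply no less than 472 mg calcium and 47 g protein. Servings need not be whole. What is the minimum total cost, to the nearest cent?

The cheapest plan sits at a corner of the feasible region — with two constraints it uses at most two foods.
edamame only: max(472/70, 47/12) = 6.743 servings → $6.74.
kale only: max(472/125, 47/2) = 23.5 servings → $19.98.
edamame + kale with both tight: 3.626 servings and 1.746 servings → $5.11.
So the least-cost plan costs $5.11.

$5.11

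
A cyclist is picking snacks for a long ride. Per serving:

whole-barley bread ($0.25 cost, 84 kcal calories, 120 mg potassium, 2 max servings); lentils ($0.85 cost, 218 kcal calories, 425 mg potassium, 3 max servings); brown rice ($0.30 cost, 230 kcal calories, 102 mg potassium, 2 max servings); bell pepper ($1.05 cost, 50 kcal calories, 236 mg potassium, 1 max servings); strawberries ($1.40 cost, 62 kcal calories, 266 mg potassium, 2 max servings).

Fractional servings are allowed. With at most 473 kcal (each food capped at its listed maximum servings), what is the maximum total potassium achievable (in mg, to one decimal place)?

Potassium per kcal: bell pepper 4.72, strawberries 4.29, lentils 1.95, whole-barley bread 1.429, brown rice 0.4435.
Take 1 serving of bell pepper: uses 50 kcal, +236.0 mg potassium (running total 236.0 mg).
Take 2 servings of strawberries: uses 124 kcal, +532.0 mg potassium (running total 768.0 mg).
Take 1.372 servings of lentils: uses 299 kcal, +582.9 mg potassium (running total 1350.9 mg).
Filling greedily by potassium-per-kcal is optimal for one linear limit, giving 1350.9 mg.

1350.9 mg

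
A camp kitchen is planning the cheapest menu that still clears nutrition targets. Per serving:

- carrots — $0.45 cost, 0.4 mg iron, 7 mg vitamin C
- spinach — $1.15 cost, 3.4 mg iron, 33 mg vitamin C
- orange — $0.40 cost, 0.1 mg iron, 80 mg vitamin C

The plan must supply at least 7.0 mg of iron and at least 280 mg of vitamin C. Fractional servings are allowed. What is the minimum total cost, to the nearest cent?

An LP optimum is at a vertex; with two nutrient constraints at most two foods are used. Check each candidate.
carrots only: max(7.0/0.4, 280/7) = 40 servings → $18.00.
spinach only: max(7.0/3.4, 280/33) = 8.485 servings → $9.76.
orange only: max(7.0/0.1, 280/80) = 70 servings → $28.00.
carrots + spinach: the both-tight solution has a negative serving — not a feasible corner.
carrots + orange with both tight: 17 servings and 2.013 servings → $8.45.
spinach + orange with both tight: 1.98 servings and 2.683 servings → $3.35.
Cheapest feasible corner: $3.35.

$3.35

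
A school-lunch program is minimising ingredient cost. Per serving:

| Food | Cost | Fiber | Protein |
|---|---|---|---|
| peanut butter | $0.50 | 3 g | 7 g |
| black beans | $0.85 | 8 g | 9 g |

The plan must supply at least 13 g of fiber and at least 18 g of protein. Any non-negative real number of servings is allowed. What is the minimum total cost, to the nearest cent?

Minimising a linear cost over {fiber ≥ 13, protein ≥ 18, servings ≥ 0} — the optimum is at a vertex, using one or two foods.
peanut butter only: max(13/3, 18/7) = 4.333 servings → $2.17.
black beans only: max(13/8, 18/9) = 2 servings → $1.70.
peanut butter + black beans with both tight: 0.931 servings and 1.276 servings → $1.55.
Cheapest feasible corner: $1.55.

$1.55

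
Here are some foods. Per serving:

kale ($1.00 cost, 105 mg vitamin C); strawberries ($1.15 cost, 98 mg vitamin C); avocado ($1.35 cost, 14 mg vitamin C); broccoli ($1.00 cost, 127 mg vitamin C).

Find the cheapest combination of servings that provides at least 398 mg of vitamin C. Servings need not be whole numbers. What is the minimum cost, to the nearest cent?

Cost per mg of vitamin C: broccoli $0.0079, kale $0.0095, strawberries $0.0117, avocado $0.0964.
With no serving limits, use only broccoli: 398 mg / 127 mg = 3.134 servings × $1.00 = $3.13.

$3.13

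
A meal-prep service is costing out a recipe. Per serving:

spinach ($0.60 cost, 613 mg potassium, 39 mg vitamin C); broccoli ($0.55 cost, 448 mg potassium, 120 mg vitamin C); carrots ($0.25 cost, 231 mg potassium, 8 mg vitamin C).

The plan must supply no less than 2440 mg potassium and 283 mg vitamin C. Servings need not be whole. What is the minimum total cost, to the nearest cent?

spinach only: max(2440/613, 283/39) = 7.256 servings → $4.35.
broccoli only: max(2440/448, 283/120) = 5.446 servings → $3.00.
carrots only: max(2440/231, 283/8) = 35.38 servings → $8.84.
spinach + broccoli with both tight: 2.96 servings and 1.396 servings → $2.54.
spinach + carrots with both targets exact would need a negative amount; discard.
broccoli + carrots with both tight: 1.9 servings and 6.878 servings → $2.76.
So the least-cost plan costs $2.54.

$2.54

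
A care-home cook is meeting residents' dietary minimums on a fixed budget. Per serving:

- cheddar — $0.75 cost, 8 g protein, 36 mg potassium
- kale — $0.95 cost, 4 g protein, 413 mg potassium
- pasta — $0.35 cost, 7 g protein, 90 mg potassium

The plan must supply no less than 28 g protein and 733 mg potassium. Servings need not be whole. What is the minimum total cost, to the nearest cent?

Compare the cost at each extreme point of the feasible region.
cheddar only: max(28/8, 733/36) = 20.36 servings → $15.27.
kale only: max(28/4, 733/413) = 7 servings → $6.65.
pasta only: max(28/7, 733/90) = 8.144 servings → $2.85.
cheddar + kale with both tight: 2.732 servings and 1.537 servings → $3.51.
cheddar + pasta: the both-tight solution has a negative serving — not a feasible corner.
kale + pasta with both tight: 1.032 servings and 3.411 servings → $2.17.
So the least-cost plan costs $2.17.

$2.17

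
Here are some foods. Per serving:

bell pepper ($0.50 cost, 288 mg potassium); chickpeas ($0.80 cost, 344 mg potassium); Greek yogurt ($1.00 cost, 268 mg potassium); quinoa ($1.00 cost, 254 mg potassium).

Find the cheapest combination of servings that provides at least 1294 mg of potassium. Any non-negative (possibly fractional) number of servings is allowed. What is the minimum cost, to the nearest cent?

$2.25

Cost per mg of potassium: bell pepper $0.0017, chickpeas $0.0023, Greek yogurt $0.0037, quinoa $0.0039.
With no serving limits, use only bell pepper: 1294 mg / 288 mg = 4.493 servings × $0.50 = $2.25.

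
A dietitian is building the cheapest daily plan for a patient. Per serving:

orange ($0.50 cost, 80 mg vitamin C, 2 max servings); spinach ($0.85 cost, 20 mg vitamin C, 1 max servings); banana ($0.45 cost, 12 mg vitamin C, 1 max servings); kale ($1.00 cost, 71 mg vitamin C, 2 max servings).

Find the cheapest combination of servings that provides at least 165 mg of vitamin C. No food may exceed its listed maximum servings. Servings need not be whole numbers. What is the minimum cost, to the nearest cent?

Cost per mg of vitamin C: orange $0.0063, kale $0.0141, banana $0.0375, spinach $0.0425.
Take 2 servings of orange: +160.0 mg vitamin C for $1.00 (total $1.00, still need 5.0 mg).
Take 0.07042 servings of kale: +5.0 mg vitamin C for $0.07 (total $1.07, still need 0.0 mg).
Greedy by cheapest-per-mg is optimal for a single linear constraint, so the minimum cost is $1.07.

$1.07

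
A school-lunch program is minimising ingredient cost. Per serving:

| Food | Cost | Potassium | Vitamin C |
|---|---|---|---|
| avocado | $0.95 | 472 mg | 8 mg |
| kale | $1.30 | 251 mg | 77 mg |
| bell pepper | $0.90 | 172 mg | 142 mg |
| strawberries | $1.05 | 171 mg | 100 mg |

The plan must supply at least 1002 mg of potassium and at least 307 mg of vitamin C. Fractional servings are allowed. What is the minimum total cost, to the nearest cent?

At the optimum either one food covers both requirements or two foods hit both targets exactly; no other combination can be cheaper.
avocado only: max(1002/472, 307/8) = 38.38 servings → $36.46.
kale only: max(1002/251, 307/77) = 3.992 servings → $5.19.
bell pepper only: max(1002/172, 307/142) = 5.826 servings → $5.24.
strawberries only: max(1002/171, 307/100) = 5.86 servings → $6.15.
avocado + kale with both tight: 0.002825 servings and 3.987 servings → $5.19.
avocado + bell pepper with both tight: 1.363 servings and 2.085 servings → $3.17.
avocado + strawberries with both tight: 1.041 servings and 2.987 servings → $4.12.
kale + bell pepper: intersection lies outside the first quadrant.
kale + strawberries: intersection lies outside the first quadrant.
bell pepper + strawberries: intersection lies outside the first quadrant.
The minimum over all feasible corners is $3.17.

$3.17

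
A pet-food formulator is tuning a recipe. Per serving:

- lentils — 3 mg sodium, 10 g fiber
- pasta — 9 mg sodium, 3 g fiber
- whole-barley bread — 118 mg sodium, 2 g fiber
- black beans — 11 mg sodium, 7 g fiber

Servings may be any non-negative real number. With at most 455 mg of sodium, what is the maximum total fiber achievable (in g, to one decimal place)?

Fiber per mg sodium: lentils 3.333, black beans 0.6364, pasta 0.3333, whole-barley bread 0.01695.
With no serving limits, spend the whole sodium allowance on lentils: 455 mg / 3 mg × 10 g = 1516.7 g.

1516.7 g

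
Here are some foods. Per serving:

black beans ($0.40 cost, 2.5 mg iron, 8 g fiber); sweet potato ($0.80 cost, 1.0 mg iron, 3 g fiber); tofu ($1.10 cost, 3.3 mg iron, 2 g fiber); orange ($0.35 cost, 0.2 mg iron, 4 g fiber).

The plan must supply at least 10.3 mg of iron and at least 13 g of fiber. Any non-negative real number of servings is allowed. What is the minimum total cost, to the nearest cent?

$1.65

Check every corner: each single food scaled to meet both minima, and each pair solved so both constraints bind.
black beans only: max(10.3/2.5, 13/8) = 4.12 servings → $1.65.
sweet potato only: max(10.3/1.0, 13/3) = 10.3 servings → $8.24.
tofu only: max(10.3/3.3, 13/2) = 6.5 servings → $7.15.
orange only: max(10.3/0.2, 13/4) = 51.5 servings → $18.02.
black beans + sweet potato: the both-tight solution has a negative serving — not a feasible corner.
black beans + tofu with both tight: 1.042 servings and 2.332 servings → $2.98.
black beans + orange: the both-tight solution has a negative serving — not a feasible corner.
sweet potato + tofu with both tight: 2.823 servings and 2.266 servings → $4.75.
sweet potato + orange with both targets exact would need a negative amount; discard.
tofu + orange with both tight: 3.016 servings and 1.742 servings → $3.93.
The minimum over all feasible corners is $1.65.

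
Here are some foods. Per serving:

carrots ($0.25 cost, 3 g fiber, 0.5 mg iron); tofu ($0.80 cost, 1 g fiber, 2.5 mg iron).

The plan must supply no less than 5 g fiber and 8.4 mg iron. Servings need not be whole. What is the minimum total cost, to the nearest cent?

$2.74

At the optimum either one food covers both requirements or two foods hit both targets exactly; no other combination can be cheaper.
carrots only: max(5/3, 8.4/0.5) = 16.8 servings → $4.20.
tofu only: max(5/1, 8.4/2.5) = 5 servings → $4.00.
carrots + tofu with both tight: 0.5857 servings and 3.243 servings → $2.74.
Cheapest feasible corner: $2.74.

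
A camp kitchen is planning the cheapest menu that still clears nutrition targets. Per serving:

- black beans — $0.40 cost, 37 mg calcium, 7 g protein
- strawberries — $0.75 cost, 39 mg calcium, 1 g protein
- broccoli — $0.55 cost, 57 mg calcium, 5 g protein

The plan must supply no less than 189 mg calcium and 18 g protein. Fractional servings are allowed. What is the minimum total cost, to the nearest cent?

Two binding constraints pin down two serving amounts, so the optimal mix uses at most two foods. The candidates are each food alone (scaled to the tighter of calcium/protein) and each pair with both constraints tight.
black beans only: max(189/37, 18/7) = 5.108 servings → $2.04.
strawberries only: max(189/39, 18/1) = 18 servings → $13.50.
broccoli only: max(189/57, 18/5) = 3.6 servings → $1.98.
black beans + strawberries with both tight: 2.174 servings and 2.784 servings → $2.96.
black beans + broccoli with both tight: 0.3785 servings and 3.07 servings → $1.84.
strawberries + broccoli: the both-tight solution has a negative serving — not a feasible corner.
So the least-cost plan costs $1.84.

$1.84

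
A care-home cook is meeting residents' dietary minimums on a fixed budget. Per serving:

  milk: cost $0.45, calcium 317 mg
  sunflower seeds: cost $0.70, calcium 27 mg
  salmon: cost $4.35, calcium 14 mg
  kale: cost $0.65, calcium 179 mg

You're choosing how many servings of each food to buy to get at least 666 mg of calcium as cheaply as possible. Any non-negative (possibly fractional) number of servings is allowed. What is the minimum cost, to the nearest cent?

$0.95

Cost per mg of calcium: milk $0.0014, kale $0.0036, sunflower seeds $0.0259, salmon $0.3107.
With no serving limits, use only milk: 666 mg / 317 mg = 2.101 servings × $0.45 = $0.95.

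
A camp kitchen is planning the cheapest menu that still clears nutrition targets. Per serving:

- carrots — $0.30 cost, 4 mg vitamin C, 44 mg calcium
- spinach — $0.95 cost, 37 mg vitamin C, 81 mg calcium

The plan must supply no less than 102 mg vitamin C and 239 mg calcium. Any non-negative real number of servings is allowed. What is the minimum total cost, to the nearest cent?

carrots only: max(102/4, 239/44) = 25.5 servings → $7.65.
spinach only: max(102/37, 239/81) = 2.951 servings → $2.80.
carrots + spinach with both tight: 0.4456 servings and 2.709 servings → $2.71.
The minimum over all feasible corners is $2.71.

$2.71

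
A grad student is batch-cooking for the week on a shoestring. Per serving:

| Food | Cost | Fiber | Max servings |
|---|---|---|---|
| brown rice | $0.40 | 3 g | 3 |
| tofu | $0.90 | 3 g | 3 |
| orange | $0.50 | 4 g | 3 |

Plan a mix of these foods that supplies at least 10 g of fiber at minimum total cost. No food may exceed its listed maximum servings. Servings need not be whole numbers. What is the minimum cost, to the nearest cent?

Cost per g of fiber: orange $0.1250, brown rice $0.1333, tofu $0.3000.
Take 2.5 servings of orange: +10.0 g fiber for $1.25 (total $1.25, still need 0.0 g).
Filling from the cheapest source first is optimal under one linear minimum: $1.25.

$1.25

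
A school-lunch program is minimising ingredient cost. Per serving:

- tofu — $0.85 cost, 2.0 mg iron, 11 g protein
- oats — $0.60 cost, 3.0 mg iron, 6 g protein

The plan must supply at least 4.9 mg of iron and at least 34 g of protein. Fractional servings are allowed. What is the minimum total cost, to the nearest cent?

An LP optimum is at a vertex; with two nutrient constraints at most two foods are used. Check each candidate.
tofu only: max(4.9/2.0, 34/11) = 3.091 servings → $2.63.
oats only: max(4.9/3.0, 34/6) = 5.667 servings → $3.40.
tofu + oats: intersection lies outside the first quadrant.
So the least-cost plan costs $2.63.

$2.63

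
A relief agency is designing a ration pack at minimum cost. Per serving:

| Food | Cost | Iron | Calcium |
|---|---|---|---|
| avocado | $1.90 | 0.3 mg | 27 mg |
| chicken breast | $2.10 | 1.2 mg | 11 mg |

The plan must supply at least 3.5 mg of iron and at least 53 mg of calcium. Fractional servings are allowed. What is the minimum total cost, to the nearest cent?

$7.31

An LP optimum is at a vertex; with two nutrient constraints at most two foods are used. Check each candidate.
avocado only: max(3.5/0.3, 53/27) = 11.67 servings → $22.17.
chicken breast only: max(3.5/1.2, 53/11) = 4.818 servings → $10.12.
avocado + chicken breast with both tight: 0.8625 servings and 2.701 servings → $7.31.
The minimum over all feasible corners is $7.31.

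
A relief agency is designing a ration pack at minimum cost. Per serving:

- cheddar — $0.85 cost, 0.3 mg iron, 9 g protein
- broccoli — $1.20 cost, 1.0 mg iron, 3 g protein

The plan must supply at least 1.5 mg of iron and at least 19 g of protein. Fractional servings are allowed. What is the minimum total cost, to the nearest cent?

$2.68

For a min-cost LP with two ≥-constraints, a basic feasible solution has at most two positive variables.
cheddar only: max(1.5/0.3, 19/9) = 5 servings → $4.25.
broccoli only: max(1.5/1.0, 19/3) = 6.333 servings → $7.60.
cheddar + broccoli with both tight: 1.79 servings and 0.963 servings → $2.68.
The minimum over all feasible corners is $2.68.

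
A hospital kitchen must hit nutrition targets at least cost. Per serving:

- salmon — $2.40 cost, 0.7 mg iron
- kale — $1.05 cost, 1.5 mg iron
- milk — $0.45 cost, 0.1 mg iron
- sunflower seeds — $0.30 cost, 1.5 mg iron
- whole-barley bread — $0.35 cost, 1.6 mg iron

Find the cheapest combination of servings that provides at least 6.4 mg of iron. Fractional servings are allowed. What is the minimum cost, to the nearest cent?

$1.28

Cost per mg of iron: sunflower seeds $0.2000, whole-barley bread $0.2188, kale $0.7000, salmon $3.4286, milk $4.5000.
With no serving limits, use only sunflower seeds: 6.4 mg / 1.5 mg = 4.267 servings × $0.30 = $1.28.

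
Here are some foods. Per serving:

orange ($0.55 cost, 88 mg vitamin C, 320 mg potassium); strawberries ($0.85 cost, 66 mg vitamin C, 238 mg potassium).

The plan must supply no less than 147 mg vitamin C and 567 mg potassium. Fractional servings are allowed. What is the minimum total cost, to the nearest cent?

Two binding constraints pin down two serving amounts, so the optimal mix uses at most two foods. The candidates are each food alone (scaled to the tighter of vitamin C/potassium) and each pair with both constraints tight.
orange only: max(147/88, 567/320) = 1.772 servings → $0.97.
strawberries only: max(147/66, 567/238) = 2.382 servings → $2.02.
orange + strawberries: intersection lies outside the first quadrant.
Cheapest feasible corner: $0.97.

$0.97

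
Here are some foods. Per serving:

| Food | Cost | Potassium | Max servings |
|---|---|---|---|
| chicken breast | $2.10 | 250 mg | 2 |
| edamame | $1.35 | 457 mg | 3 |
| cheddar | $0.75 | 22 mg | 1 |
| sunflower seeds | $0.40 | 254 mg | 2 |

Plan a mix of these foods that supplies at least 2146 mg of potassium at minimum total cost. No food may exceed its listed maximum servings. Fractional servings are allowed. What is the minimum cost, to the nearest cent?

$7.09

Cost per mg of potassium: sunflower seeds $0.0016, edamame $0.0030, chicken breast $0.0084, cheddar $0.0341.
Take 2 servings of sunflower seeds: +508.0 mg potassium for $0.80 (total $0.80, still need 1638.0 mg).
Take 3 servings of edamame: +1371.0 mg potassium for $4.05 (total $4.85, still need 267.0 mg).
Take 1.068 servings of chicken breast: +267.0 mg potassium for $2.24 (total $7.09, still need 0.0 mg).
Filling from the cheapest source first is optimal under one linear minimum: $7.09.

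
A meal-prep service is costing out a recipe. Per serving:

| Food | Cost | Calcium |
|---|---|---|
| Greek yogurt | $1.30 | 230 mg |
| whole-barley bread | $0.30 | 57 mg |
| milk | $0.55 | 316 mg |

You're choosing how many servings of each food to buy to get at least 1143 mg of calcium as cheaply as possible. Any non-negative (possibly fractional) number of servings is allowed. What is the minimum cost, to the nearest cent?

Cost per mg of calcium: milk $0.0017, whole-barley bread $0.0053, Greek yogurt $0.0057.
With no serving limits, use only milk: 1143 mg / 316 mg = 3.617 servings × $0.55 = $1.99.

$1.99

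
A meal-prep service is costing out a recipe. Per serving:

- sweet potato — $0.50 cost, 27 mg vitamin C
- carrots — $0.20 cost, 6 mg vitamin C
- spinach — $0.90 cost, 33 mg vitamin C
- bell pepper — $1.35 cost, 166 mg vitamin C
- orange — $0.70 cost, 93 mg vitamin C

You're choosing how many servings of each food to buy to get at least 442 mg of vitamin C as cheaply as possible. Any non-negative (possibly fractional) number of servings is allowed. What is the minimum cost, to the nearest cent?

Cost per mg of vitamin C: orange $0.0075, bell pepper $0.0081, sweet potato $0.0185, spinach $0.0273, carrots $0.0333.
With no serving limits, use only orange: 442 mg / 93 mg = 4.753 servings × $0.70 = $3.33.

$3.33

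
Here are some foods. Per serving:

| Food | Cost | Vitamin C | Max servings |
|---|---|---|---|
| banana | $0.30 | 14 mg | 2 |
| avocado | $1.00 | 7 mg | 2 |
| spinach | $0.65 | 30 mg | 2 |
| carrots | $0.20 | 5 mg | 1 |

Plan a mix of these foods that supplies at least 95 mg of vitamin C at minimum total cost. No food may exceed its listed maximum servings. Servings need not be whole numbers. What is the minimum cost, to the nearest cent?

$2.39

Cost per mg of vitamin C: banana $0.0214, spinach $0.0217, carrots $0.0400, avocado $0.1429.
Take 2 servings of banana: +28.0 mg vitamin C for $0.60 (total $0.60, still need 67.0 mg).
Take 2 servings of spinach: +60.0 mg vitamin C for $1.30 (total $1.90, still need 7.0 mg).
Take 1 serving of carrots: +5.0 mg vitamin C for $0.20 (total $2.10, still need 2.0 mg).
Take 0.2857 servings of avocado: +2.0 mg vitamin C for $0.29 (total $2.39, still need 0.0 mg).
Greedy by cheapest-per-mg is optimal for a single linear constraint, so the minimum cost is $2.39.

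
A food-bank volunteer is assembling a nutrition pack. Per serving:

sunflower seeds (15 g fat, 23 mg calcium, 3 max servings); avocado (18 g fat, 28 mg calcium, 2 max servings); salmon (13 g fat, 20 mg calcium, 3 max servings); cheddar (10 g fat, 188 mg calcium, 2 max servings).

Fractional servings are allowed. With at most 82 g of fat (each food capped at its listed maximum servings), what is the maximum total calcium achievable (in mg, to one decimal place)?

472.0 mg

Calcium per g fat: cheddar 18.8, avocado 1.556, salmon 1.538, sunflower seeds 1.533.
Take 2 servings of cheddar: uses 20 g fat, +376.0 mg calcium (running total 376.0 mg).
Take 2 servings of avocado: uses 36 g fat, +56.0 mg calcium (running total 432.0 mg).
Take 2 servings of salmon: uses 26 g fat, +40.0 mg calcium (running total 472.0 mg).
Filling greedily by calcium-per-g fat is optimal for one linear limit, giving 472.0 mg.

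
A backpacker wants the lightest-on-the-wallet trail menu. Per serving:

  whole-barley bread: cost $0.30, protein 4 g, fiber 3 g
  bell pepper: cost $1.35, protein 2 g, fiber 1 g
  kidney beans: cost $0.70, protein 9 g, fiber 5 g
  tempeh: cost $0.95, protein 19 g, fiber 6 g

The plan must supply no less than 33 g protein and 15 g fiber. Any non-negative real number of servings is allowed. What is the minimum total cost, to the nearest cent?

This is a tiny linear program; its minimum lies at a vertex of the feasible set. List the vertices and price them.
whole-barley bread only: max(33/4, 15/3) = 8.25 servings → $2.48.
bell pepper only: max(33/2, 15/1) = 16.5 servings → $22.27.
kidney beans only: max(33/9, 15/5) = 3.667 servings → $2.57.
tempeh only: max(33/19, 15/6) = 2.5 servings → $2.38.
whole-barley bread + bell pepper with both targets exact would need a negative amount; discard.
whole-barley bread + kidney beans: intersection lies outside the first quadrant.
whole-barley bread + tempeh with both tight: 2.636 servings and 1.182 servings → $1.91.
bell pepper + kidney beans: intersection lies outside the first quadrant.
bell pepper + tempeh with both tight: 12.43 servings and 0.4286 servings → $17.19.
kidney beans + tempeh with both tight: 2.122 servings and 0.7317 servings → $2.18.
The minimum over all feasible corners is $1.91.

$1.91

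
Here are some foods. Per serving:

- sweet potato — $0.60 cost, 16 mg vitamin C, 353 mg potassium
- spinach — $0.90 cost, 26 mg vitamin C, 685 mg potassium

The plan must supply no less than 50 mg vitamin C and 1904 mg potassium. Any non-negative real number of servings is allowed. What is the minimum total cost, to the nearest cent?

Check every corner: each single food scaled to meet both minima, and each pair solved so both constraints bind.
sweet potato only: max(50/16, 1904/353) = 5.394 servings → $3.24.
spinach only: max(50/26, 1904/685) = 2.78 servings → $2.50.
sweet potato + spinach: intersection lies outside the first quadrant.
Cheapest feasible corner: $2.50.

$2.50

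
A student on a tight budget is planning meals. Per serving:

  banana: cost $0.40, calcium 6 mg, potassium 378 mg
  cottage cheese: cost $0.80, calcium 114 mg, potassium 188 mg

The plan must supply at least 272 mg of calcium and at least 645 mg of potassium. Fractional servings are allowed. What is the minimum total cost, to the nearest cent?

$2.10

The cheapest plan sits at a corner of the feasible region — with two constraints it uses at most two foods.
banana only: max(272/6, 645/378) = 45.33 servings → $18.13.
cottage cheese only: max(272/114, 645/188) = 3.431 servings → $2.74.
banana + cottage cheese with both tight: 0.5336 servings and 2.358 servings → $2.10.
Cheapest feasible corner: $2.10.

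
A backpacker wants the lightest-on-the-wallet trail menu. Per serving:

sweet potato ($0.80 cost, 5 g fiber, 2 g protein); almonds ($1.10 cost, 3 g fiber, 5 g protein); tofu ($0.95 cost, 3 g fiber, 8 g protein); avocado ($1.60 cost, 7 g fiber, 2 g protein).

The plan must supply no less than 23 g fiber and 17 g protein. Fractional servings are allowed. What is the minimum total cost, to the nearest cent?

With two linear requirements the optimum uses one or two foods; enumerate the corners.
sweet potato only: max(23/5, 17/2) = 8.5 servings → $6.80.
almonds only: max(23/3, 17/5) = 7.667 servings → $8.43.
tofu only: max(23/3, 17/8) = 7.667 servings → $7.28.
avocado only: max(23/7, 17/2) = 8.5 servings → $13.60.
sweet potato + almonds with both tight: 3.368 servings and 2.053 servings → $4.95.
sweet potato + tofu with both tight: 3.912 servings and 1.147 servings → $4.22.
sweet potato + avocado: intersection lies outside the first quadrant.
almonds + tofu: intersection lies outside the first quadrant.
almonds + avocado with both tight: 2.517 servings and 2.207 servings → $6.30.
tofu + avocado with both tight: 1.46 servings and 2.66 servings → $5.64.
The minimum over all feasible corners is $4.22.

$4.22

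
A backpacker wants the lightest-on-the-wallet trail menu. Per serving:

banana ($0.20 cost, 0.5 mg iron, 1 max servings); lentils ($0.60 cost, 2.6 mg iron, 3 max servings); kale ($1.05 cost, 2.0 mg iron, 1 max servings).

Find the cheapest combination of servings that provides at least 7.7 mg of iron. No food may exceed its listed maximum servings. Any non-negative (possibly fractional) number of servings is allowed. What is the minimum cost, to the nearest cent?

Cost per mg of iron: lentils $0.2308, banana $0.4000, kale $0.5250.
Take 2.962 servings of lentils: +7.7 mg iron for $1.78 (total $1.78, still need 0.0 mg).
Greedy by cheapest-per-mg is optimal for a single linear constraint, so the minimum cost is $1.78.

$1.78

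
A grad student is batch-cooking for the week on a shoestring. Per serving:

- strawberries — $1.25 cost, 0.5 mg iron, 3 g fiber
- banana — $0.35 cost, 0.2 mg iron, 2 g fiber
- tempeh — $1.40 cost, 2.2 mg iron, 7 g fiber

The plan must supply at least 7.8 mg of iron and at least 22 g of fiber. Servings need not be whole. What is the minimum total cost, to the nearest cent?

For a min-cost LP with two ≥-constraints, a basic feasible solution has at most two positive variables.
strawberries only: max(7.8/0.5, 22/3) = 15.6 servings → $19.50.
banana only: max(7.8/0.2, 22/2) = 39 servings → $13.65.
tempeh only: max(7.8/2.2, 22/7) = 3.545 servings → $4.96.
strawberries + banana: the both-tight solution has a negative serving — not a feasible corner.
strawberries + tempeh with both targets exact would need a negative amount; discard.
banana + tempeh: intersection lies outside the first quadrant.
The minimum over all feasible corners is $4.96.

$4.96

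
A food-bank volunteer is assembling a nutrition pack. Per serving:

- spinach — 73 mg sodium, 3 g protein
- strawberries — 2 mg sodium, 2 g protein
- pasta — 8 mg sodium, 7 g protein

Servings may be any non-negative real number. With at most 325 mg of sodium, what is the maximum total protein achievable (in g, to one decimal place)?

Protein per mg sodium: strawberries 1, pasta 0.875, spinach 0.0411.
With no serving limits, spend the whole sodium allowance on strawberries: 325 mg / 2 mg × 2 g = 325.0 g.

325.0 g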